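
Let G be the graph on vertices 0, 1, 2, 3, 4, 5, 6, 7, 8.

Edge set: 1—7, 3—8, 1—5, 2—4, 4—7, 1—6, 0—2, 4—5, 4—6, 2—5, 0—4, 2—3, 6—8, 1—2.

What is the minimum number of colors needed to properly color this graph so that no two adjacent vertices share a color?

3

0, 2, 4 are pairwise adjacent, so at least 3 colors are needed.
One proper 3-coloring: 0=green, 1=blue, 2=red, 3=blue, 4=blue, 5=green, 6=red, 7=red, 8=green. No two adjacent vertices share a color.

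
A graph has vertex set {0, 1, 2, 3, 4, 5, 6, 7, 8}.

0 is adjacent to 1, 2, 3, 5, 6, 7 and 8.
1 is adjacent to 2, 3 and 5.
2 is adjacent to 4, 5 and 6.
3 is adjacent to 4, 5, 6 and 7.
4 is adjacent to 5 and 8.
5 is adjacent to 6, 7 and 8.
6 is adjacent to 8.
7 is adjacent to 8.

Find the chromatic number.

0, 1, 2, 5 form a clique, so at least 4 colors are needed.
One proper 4-coloring: 0=b, 1=d, 2=c, 3=c, 4=b, 5=a, 6=d, 7=d, 8=c. No two adjacent vertices share a color.

4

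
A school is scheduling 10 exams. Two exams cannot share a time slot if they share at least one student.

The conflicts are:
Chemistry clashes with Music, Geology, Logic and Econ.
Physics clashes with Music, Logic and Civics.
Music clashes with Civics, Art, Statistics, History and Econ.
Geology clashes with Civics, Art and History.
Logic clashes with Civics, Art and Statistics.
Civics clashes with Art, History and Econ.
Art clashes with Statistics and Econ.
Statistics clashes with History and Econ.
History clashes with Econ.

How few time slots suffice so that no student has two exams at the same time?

4

Music, Civics, History, Econ are mutually in conflict, so at least 4 time slots are needed.
Using 4 time slots: Chemistry=1, Physics=3, Music=2, Geology=2, Logic=2, Civics=1, Art=4, Statistics=1, History=4, Econ=3. Each listed conflict is separated.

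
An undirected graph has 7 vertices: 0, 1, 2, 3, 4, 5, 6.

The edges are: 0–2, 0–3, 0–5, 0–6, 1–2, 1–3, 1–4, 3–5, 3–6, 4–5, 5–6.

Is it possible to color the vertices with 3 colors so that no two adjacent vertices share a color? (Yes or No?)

No

0, 3, 5, 6 are pairwise adjacent (a clique of size 4), so at least 4 colors are needed.
So 3 colors are not enough.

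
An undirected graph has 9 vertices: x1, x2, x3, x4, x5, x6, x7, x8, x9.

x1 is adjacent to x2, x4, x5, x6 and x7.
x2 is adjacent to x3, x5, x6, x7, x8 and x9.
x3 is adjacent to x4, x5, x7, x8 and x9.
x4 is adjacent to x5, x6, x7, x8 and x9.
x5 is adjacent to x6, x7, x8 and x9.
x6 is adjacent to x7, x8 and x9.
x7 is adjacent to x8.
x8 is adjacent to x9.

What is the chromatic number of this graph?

x1, x4, x5, x6, x7 are pairwise adjacent (a clique of size 5), so at least 5 colors are needed.
5 colors suffice: x1=Y, x2=G, x3=P, x4=G, x5=R, x6=P, x7=B, x8=Y, x9=B. No two adjacent vertices share a color.

5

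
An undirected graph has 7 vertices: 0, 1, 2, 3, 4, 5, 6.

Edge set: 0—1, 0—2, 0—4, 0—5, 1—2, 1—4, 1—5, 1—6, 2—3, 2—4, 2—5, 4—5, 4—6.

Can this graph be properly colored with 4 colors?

No

0, 1, 2, 4, 5 form a clique, so at least 5 colors are needed.
So 4 colors are not enough.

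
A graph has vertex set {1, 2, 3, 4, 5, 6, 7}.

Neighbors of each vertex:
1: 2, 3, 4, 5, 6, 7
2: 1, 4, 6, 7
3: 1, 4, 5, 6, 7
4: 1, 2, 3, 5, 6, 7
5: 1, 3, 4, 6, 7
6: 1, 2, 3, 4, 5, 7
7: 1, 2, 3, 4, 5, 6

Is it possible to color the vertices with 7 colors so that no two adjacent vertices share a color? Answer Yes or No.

Yes

The chromatic number is 6. 1, 3, 4, 5, 6, 7 are mutually adjacent (a clique of size 6), so at least 6 colors are needed.
6 colors suffice: color a → {1}; color b → {7}; color c → {6}; color d → {4}; color e → {2, 3}; color f → {5}.
Since 7 ≥ 6, a proper 7-coloring certainly exists.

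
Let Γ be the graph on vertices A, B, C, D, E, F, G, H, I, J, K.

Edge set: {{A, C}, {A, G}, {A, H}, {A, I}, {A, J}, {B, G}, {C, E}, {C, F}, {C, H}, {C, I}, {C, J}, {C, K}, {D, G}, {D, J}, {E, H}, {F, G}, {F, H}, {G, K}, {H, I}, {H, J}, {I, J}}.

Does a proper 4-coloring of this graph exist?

A, C, H, I, J are mutually adjacent (a clique of size 5), so at least 5 colors are needed.
So 4 colors are not enough.

No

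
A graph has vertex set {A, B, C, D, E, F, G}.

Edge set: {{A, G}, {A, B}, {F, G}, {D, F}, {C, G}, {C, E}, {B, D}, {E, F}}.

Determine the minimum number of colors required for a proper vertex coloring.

The cycle G-F-D-B-A-G has odd length 5, so it cannot be 2-colored; at least 3 colors are needed.
3 colors suffice: color red → {A, C, F}; color blue → {D, E, G}; color green → {B}. Each edge has distinct colors on its endpoints.

3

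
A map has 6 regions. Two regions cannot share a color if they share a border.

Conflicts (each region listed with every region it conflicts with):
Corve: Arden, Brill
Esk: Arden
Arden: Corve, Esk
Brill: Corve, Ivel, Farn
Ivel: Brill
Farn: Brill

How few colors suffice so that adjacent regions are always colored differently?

2

Corve and Brill conflict, so at least 2 colors are needed.
One proper 2-coloring: Corve=2, Esk=2, Arden=1, Brill=1, Ivel=2, Farn=2. Every pair that conflicts lands in different colors.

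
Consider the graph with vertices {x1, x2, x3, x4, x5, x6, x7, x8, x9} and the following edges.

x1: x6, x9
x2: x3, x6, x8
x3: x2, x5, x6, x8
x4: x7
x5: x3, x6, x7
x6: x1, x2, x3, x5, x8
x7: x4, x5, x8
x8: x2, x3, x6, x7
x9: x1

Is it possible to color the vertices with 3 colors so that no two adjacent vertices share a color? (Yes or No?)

x2, x3, x6, x8 are pairwise adjacent (a clique of size 4), so at least 4 colors are needed.
So 3 colors are not enough.

No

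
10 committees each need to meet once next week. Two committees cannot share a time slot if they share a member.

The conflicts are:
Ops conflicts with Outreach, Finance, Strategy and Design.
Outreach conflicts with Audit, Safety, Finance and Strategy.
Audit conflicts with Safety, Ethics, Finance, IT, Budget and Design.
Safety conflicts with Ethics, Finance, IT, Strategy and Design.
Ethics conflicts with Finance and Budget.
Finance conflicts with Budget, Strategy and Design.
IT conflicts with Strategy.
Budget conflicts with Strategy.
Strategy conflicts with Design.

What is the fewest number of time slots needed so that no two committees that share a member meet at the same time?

Audit, Safety, Ethics, Finance are mutually in conflict, so at least 4 time slots are needed.
4 time slots suffice: time slot 1 → {Finance, IT}; time slot 2 → {Audit, Strategy}; time slot 3 → {Ops, Safety, Budget}; time slot 4 → {Outreach, Ethics, Design}. Every pair that conflicts lands in different time slots.

4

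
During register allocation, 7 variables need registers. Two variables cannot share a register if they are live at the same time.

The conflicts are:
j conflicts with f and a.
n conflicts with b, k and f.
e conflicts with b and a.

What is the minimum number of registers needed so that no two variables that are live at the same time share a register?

j and f conflict, so at least 2 registers are needed.
A valid assignment using 2 registers: j=1, n=1, e=1, b=2, k=2, f=2, a=2. No two conflicting variables share a register.

2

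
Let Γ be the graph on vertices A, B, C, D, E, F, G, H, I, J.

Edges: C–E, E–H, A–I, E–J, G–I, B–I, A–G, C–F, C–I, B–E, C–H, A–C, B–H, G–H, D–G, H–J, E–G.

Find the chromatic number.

E, H, J are pairwise adjacent, so at least 3 colors are needed.
3 colors suffice: color red → {B, C, G, J}; color blue → {D, E, F, I}; color green → {A, H}. Each edge has distinct colors on its endpoints.

3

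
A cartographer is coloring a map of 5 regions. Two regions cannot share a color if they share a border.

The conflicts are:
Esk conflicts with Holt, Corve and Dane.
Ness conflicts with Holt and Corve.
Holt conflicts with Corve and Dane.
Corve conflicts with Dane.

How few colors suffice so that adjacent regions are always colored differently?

4

Esk, Holt, Corve, Dane are mutually in conflict, so at least 4 colors are needed.
4 colors suffice: color 1 → {Corve}; color 2 → {Holt}; color 3 → {Ness, Dane}; color 4 → {Esk}. Every pair that conflicts lands in different colors.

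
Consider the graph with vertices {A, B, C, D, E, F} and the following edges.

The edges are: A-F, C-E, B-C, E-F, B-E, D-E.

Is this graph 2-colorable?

No

B, C, E are pairwise adjacent, so at least 3 colors are needed.
So 2 colors are not enough.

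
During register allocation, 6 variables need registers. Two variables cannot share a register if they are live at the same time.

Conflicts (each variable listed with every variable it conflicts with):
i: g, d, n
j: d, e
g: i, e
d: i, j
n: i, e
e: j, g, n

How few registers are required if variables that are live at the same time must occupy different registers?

The cycle d-i-g-e-j-d has odd length 5, so it cannot be 2-colored; at least 3 registers are needed.
3 registers suffice: i=1, j=3, g=2, d=2, n=2, e=1. No two conflicting variables share a register.

3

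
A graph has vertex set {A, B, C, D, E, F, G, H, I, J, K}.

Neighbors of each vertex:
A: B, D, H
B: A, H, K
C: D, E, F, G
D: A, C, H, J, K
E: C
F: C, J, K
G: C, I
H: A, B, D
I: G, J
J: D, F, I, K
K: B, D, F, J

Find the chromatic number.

3

A, B, H are mutually adjacent, so at least 3 colors are needed.
A valid assignment using 3 colors: A=3, B=1, C=2, D=1, E=1, F=1, G=1, H=2, I=2, J=3, K=2. Each edge has distinct colors on its endpoints.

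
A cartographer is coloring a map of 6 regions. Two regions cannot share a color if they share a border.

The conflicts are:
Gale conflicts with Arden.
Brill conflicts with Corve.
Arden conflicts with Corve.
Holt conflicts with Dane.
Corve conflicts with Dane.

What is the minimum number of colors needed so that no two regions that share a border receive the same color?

Brill and Corve conflict, so at least 2 colors are needed.
2 colors suffice: color 1 → {Gale, Holt, Corve}; color 2 → {Brill, Arden, Dane}. Every pair that conflicts lands in different colors.

2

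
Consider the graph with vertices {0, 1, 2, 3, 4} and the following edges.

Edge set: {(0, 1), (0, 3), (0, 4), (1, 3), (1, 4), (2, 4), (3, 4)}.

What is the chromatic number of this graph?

4

0, 1, 3, 4 are mutually adjacent (a clique of size 4), so at least 4 colors are needed.
4 colors suffice: 0=d, 1=b, 2=b, 3=c, 4=a. Every edge joins two different colors.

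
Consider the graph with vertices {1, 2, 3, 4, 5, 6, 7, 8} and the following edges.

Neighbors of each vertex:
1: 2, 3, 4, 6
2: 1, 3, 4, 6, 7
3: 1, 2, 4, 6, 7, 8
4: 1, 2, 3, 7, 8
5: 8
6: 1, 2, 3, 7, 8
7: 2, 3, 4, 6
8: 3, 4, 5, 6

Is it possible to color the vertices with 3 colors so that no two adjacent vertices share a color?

2, 3, 6, 7 are pairwise adjacent (a clique of size 4), so at least 4 colors are needed.
So 3 colors are not enough.

No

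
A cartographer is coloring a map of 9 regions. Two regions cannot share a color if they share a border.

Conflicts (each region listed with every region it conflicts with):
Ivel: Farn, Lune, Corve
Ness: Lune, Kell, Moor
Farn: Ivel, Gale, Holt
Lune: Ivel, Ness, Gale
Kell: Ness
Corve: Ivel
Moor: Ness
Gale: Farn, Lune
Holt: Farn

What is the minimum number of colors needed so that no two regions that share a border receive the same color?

2

Ness and Kell conflict, so at least 2 colors are needed.
A valid assignment using 2 colors: Ivel=2, Ness=2, Farn=1, Lune=1, Kell=1, Corve=1, Moor=1, Gale=2, Holt=2. No two conflicting regions share a color.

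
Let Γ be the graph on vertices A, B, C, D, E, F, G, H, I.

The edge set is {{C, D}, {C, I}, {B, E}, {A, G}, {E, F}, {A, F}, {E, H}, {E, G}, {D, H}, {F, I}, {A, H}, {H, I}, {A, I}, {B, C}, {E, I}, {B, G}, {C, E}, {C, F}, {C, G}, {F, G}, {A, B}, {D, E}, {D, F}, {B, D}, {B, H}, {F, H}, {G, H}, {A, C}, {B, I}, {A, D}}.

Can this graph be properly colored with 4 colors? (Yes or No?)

The chromatic number is 4. A, B, C, D are mutually adjacent (a clique of size 4), so at least 4 colors are needed.
A valid assignment using 4 colors: A=green, B=red, C=blue, D=yellow, E=green, F=red, G=yellow, H=blue, I=yellow.
That is already a proper 4-coloring.

Yes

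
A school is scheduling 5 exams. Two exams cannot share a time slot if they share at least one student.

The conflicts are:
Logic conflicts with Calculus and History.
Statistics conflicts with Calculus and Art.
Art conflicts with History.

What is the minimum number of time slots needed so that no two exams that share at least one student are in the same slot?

The cycle Art-History-Logic-Calculus-Statistics-Art has odd length 5, so it cannot be 2-colored; at least 3 time slots are needed.
3 time slots suffice: time slot 1 → {Logic, Statistics}; time slot 2 → {Calculus, History}; time slot 3 → {Art}. Each listed conflict is separated.

3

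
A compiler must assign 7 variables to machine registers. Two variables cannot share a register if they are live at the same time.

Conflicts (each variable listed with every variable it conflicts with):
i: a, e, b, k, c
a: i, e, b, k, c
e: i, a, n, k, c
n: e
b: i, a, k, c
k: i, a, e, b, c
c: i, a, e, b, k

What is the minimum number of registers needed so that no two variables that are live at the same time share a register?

i, a, e, k, c all conflict with each other, so at least 5 registers are needed.
5 registers suffice: register 1 → {i, n}; register 2 → {k}; register 3 → {e, b}; register 4 → {c}; register 5 → {a}. Every pair that conflicts lands in different registers.

5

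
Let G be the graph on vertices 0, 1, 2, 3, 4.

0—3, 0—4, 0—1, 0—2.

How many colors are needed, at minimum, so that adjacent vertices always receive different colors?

2

0 and 4 are adjacent, so at least 2 colors are needed.
2 colors suffice: color red → {0}; color blue → {1, 2, 3, 4}. Every edge joins two different colors.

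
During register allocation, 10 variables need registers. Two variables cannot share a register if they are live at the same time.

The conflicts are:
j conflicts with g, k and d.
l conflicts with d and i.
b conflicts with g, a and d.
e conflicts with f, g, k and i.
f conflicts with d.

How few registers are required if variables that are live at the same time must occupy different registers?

The cycle e-g-j-d-f-e has odd length 5, so it cannot be 2-colored; at least 3 registers are needed.
3 registers suffice: j=2, l=3, b=2, e=1, f=2, g=3, a=1, k=3, d=1, i=2. No two conflicting variables share a register.

3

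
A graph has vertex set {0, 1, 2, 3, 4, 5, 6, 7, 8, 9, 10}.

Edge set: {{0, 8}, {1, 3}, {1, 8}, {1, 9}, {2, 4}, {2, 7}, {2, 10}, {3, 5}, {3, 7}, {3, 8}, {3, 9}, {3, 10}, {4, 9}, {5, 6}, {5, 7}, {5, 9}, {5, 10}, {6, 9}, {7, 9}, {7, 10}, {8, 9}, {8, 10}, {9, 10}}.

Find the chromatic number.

5

3, 5, 7, 9, 10 are mutually adjacent (a clique of size 5), so at least 5 colors are needed.
5 colors suffice: color a → {0, 2, 9}; color b → {1, 4, 6, 10}; color c → {3}; color d → {5, 8}; color e → {7}. No two adjacent vertices share a color.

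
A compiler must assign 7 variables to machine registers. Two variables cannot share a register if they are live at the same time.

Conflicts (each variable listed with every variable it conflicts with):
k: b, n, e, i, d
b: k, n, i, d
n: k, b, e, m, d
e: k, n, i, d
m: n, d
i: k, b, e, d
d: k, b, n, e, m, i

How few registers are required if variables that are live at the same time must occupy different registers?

k, e, i, d all conflict with each other, so at least 4 registers are needed.
4 registers suffice: k=3, b=4, n=2, e=4, m=3, i=2, d=1. Each listed conflict is separated.

4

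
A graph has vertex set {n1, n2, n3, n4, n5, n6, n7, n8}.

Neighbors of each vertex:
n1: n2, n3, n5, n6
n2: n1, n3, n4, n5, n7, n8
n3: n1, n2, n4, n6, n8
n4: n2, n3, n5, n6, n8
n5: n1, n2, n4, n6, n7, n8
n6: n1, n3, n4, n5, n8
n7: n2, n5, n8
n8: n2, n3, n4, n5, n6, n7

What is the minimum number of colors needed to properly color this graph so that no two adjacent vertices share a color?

n2, n3, n4, n8 form a clique, so at least 4 colors are needed.
A valid assignment using 4 colors: n1=G, n2=R, n3=B, n4=Y, n5=B, n6=R, n7=Y, n8=G. Every edge joins two different colors.

4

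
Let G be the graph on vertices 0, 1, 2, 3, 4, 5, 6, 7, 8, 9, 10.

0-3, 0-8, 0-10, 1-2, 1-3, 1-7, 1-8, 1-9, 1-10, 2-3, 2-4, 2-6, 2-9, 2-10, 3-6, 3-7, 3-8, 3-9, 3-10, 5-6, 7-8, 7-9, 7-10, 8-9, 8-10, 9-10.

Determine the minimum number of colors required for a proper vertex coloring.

6

1, 3, 7, 8, 9, 10 are mutually adjacent (a clique of size 6), so at least 6 colors are needed.
6 colors suffice: color a → {3, 4, 5}; color b → {6, 10}; color c → {0, 9}; color d → {2, 8}; color e → {1}; color f → {7}. Each edge has distinct colors on its endpoints.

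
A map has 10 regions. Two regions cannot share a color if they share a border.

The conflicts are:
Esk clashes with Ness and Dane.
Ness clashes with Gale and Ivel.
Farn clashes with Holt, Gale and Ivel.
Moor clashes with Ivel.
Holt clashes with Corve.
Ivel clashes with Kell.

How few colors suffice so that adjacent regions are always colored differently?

Ness and Gale conflict, so at least 2 colors are needed.
2 colors suffice: color 1 → {Esk, Holt, Gale, Ivel}; color 2 → {Ness, Farn, Moor, Dane, Kell, Corve}. No two conflicting regions share a color.

2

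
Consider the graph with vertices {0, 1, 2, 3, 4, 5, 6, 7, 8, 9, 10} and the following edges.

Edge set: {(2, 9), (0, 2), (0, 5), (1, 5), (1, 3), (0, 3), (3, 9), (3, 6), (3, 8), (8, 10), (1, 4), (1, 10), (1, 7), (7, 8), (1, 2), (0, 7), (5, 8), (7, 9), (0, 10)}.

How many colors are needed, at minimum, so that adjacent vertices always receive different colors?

2

0 and 3 are adjacent, so at least 2 colors are needed.
2 colors suffice: color a → {0, 1, 6, 8, 9}; color b → {2, 3, 4, 5, 7, 10}. Each edge has distinct colors on its endpoints.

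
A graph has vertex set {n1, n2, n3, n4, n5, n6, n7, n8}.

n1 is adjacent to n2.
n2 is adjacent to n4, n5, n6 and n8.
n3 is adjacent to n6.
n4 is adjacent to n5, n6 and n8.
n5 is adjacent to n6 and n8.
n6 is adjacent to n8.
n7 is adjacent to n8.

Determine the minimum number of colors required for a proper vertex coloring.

n2, n4, n5, n6, n8 form a clique, so at least 5 colors are needed.
5 colors suffice: color R → {n2, n3, n7}; color B → {n1, n6}; color G → {n8}; color Y → {n4}; color P → {n5}. No two adjacent vertices share a color.

5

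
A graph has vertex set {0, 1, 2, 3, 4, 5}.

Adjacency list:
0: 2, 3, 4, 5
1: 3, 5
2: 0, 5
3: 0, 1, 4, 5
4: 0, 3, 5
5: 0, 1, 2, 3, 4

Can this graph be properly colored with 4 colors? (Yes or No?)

The chromatic number is 4. 0, 3, 4, 5 are mutually adjacent (a clique of size 4), so at least 4 colors are needed.
A valid assignment using 4 colors: 0=blue, 1=blue, 2=green, 3=green, 4=yellow, 5=red.
That is already a proper 4-coloring.

Yes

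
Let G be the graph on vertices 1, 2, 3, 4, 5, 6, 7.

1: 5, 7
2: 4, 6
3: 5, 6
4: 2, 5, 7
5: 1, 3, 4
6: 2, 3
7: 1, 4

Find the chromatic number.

3

The cycle 6-2-4-5-3-6 has odd length 5, so it cannot be 2-colored; at least 3 colors are needed.
3 colors suffice: color red → {1, 3, 4}; color blue → {2, 5, 7}; color green → {6}. Each edge has distinct colors on its endpoints.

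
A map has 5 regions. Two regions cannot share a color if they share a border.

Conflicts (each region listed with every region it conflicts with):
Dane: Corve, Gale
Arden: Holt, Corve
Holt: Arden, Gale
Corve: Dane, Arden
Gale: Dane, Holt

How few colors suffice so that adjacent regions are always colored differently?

The cycle Gale-Holt-Arden-Corve-Dane-Gale has odd length 5, so it cannot be 2-colored; at least 3 colors are needed.
3 colors suffice: Dane=3, Arden=1, Holt=2, Corve=2, Gale=1. Every pair that conflicts lands in different colors.

3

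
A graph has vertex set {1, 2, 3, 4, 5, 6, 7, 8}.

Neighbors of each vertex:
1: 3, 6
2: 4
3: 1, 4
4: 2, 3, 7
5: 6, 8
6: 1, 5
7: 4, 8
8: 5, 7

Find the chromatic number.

The cycle 4-3-1-6-5-8-7-4 has odd length 7, so it cannot be 2-colored; at least 3 colors are needed.
3 colors suffice: color a → {4, 6, 8}; color b → {1, 2, 5, 7}; color c → {3}. Each edge has distinct colors on its endpoints.

3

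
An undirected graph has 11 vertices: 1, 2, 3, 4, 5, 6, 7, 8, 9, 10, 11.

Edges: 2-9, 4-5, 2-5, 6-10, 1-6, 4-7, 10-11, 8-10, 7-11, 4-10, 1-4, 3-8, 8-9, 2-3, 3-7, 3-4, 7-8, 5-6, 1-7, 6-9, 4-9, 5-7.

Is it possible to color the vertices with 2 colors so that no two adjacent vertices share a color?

3, 7, 8 form a triangle, so at least 3 colors are needed.
So 2 colors are not enough.

No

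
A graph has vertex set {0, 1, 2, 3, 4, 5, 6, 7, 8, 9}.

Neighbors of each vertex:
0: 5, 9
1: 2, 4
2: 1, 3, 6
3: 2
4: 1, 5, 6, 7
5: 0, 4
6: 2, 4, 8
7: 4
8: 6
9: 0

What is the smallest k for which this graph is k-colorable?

2 and 3 are adjacent, so at least 2 colors are needed.
2 colors suffice: color a → {0, 2, 4, 8}; color b → {1, 3, 5, 6, 7, 9}. Each edge has distinct colors on its endpoints.

2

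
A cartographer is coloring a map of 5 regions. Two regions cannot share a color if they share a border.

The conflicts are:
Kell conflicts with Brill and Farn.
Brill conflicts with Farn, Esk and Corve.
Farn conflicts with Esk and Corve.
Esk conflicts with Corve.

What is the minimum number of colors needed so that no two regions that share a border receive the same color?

Brill, Farn, Esk, Corve pairwise conflict, so at least 4 colors are needed.
A valid assignment using 4 colors: Kell=3, Brill=1, Farn=2, Esk=3, Corve=4. Each listed conflict is separated.

4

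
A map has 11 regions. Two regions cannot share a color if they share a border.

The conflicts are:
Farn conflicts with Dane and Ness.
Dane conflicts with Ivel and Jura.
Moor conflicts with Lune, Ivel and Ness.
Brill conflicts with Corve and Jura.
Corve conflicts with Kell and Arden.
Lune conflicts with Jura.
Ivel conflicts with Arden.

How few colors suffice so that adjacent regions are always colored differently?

3

The cycle Moor-Ivel-Dane-Farn-Ness-Moor has odd length 5, so it cannot be 2-colored; at least 3 colors are needed.
A valid assignment using 3 colors: Farn=3, Dane=1, Moor=1, Brill=3, Corve=1, Lune=3, Ivel=2, Ness=2, Jura=2, Kell=2, Arden=3. Each listed conflict is separated.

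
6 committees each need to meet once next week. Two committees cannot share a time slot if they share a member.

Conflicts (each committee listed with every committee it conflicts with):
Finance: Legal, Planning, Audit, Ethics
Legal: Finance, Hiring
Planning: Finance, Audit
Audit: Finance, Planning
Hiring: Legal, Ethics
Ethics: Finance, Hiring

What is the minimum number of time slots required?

Finance, Planning, Audit pairwise conflict, so at least 3 time slots are needed.
3 time slots suffice: time slot 1 → {Finance, Hiring}; time slot 2 → {Legal, Planning, Ethics}; time slot 3 → {Audit}. Every pair that conflicts lands in different time slots.

3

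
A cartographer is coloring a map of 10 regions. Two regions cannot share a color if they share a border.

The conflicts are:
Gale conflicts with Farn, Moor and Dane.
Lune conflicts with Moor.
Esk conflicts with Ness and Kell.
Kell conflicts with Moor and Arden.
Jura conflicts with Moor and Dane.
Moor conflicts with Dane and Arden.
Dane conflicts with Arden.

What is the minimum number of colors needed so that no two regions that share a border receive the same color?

Jura, Moor, Dane all conflict with each other, so at least 3 colors are needed.
3 colors suffice: color 1 → {Esk, Farn, Moor}; color 2 → {Lune, Ness, Kell, Dane}; color 3 → {Gale, Jura, Arden}. No two conflicting regions share a color.

3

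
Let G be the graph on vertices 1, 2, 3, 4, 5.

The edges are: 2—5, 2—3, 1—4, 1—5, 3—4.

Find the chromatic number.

The cycle 4-3-2-5-1-4 has odd length 5, so it cannot be 2-colored; at least 3 colors are needed.
A valid assignment using 3 colors: 1=b, 2=a, 3=b, 4=a, 5=c. No two adjacent vertices share a color.

3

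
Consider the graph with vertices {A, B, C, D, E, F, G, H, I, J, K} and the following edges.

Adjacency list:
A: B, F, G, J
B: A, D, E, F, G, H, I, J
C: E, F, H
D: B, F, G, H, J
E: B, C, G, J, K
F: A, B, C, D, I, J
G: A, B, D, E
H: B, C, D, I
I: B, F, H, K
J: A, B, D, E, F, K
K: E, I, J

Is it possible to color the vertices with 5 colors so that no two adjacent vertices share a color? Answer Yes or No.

Yes

The chromatic number is 4. A, B, F, J are mutually adjacent (a clique of size 4), so at least 4 colors are needed.
4 colors suffice: color 1 → {B, C, K}; color 2 → {G, I, J}; color 3 → {E, F, H}; color 4 → {A, D}.
Since 5 ≥ 4, a proper 5-coloring certainly exists.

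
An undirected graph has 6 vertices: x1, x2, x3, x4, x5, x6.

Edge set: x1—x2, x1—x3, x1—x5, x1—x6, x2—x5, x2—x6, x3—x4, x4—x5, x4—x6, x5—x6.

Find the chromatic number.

x1, x2, x5, x6 are pairwise adjacent (a clique of size 4), so at least 4 colors are needed.
A valid assignment using 4 colors: x1=1, x2=4, x3=2, x4=1, x5=3, x6=2. Every edge joins two different colors.

4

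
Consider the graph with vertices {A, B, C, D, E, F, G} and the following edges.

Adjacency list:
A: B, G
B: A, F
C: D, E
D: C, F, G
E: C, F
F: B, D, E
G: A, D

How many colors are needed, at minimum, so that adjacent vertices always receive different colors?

The cycle D-F-B-A-G-D has odd length 5, so it cannot be 2-colored; at least 3 colors are needed.
One proper 3-coloring: A=1, B=2, C=1, D=2, E=2, F=1, G=3. No two adjacent vertices share a color.

3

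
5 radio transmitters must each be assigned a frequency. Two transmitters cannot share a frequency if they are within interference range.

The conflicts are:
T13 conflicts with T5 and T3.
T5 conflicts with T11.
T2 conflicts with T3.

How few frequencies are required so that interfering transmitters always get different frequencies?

T5 and T11 conflict, so at least 2 frequencies are needed.
2 frequencies suffice: frequency 1 → {T5, T3}; frequency 2 → {T13, T11, T2}. Each listed conflict is separated.

2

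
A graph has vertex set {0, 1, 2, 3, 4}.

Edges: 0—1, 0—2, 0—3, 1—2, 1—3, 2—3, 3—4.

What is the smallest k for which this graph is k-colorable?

4

0, 1, 2, 3 are mutually adjacent (a clique of size 4), so at least 4 colors are needed.
4 colors suffice: color a → {3}; color b → {1, 4}; color c → {2}; color d → {0}. Each edge has distinct colors on its endpoints.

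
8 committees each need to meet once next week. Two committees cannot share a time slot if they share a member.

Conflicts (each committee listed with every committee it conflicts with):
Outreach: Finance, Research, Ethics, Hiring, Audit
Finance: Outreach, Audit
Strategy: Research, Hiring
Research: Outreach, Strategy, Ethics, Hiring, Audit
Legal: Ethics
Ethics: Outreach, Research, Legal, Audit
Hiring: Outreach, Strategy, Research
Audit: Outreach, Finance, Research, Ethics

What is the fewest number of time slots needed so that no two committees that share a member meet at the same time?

4

Outreach, Research, Ethics, Audit pairwise conflict, so at least 4 time slots are needed.
Using 4 time slots: Outreach=2, Finance=1, Strategy=2, Research=1, Legal=1, Ethics=4, Hiring=3, Audit=3. Each listed conflict is separated.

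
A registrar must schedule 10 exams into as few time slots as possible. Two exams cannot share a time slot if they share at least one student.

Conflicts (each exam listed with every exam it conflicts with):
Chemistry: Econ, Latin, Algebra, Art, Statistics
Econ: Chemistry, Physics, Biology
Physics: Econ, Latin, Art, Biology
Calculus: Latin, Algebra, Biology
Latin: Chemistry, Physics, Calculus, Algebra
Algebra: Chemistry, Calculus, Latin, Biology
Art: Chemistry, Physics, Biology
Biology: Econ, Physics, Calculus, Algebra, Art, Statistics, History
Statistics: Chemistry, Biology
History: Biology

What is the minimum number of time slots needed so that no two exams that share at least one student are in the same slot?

Calculus, Algebra, Biology pairwise conflict, so at least 3 time slots are needed.
3 time slots suffice: time slot 1 → {Latin, Biology}; time slot 2 → {Chemistry, Physics, Calculus, History}; time slot 3 → {Econ, Algebra, Art, Statistics}. No two conflicting exams share a time slot.

3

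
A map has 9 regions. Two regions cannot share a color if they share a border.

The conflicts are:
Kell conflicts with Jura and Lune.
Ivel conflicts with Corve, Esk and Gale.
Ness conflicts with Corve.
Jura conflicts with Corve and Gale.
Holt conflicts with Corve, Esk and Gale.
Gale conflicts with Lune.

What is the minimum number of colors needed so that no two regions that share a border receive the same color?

2

Ivel and Esk conflict, so at least 2 colors are needed.
2 colors suffice: color 1 → {Kell, Corve, Esk, Gale}; color 2 → {Ivel, Ness, Jura, Holt, Lune}. Every pair that conflicts lands in different colors.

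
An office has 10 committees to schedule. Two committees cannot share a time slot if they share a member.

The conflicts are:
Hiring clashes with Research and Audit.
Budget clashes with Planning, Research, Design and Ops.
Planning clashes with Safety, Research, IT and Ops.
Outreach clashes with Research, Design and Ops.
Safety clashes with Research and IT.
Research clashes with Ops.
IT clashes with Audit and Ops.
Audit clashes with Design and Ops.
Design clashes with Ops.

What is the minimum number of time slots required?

Budget, Planning, Research, Ops all conflict with each other, so at least 4 time slots are needed.
Using 4 time slots: Hiring=1, Budget=4, Planning=3, Outreach=4, Safety=1, Research=2, IT=4, Audit=2, Design=3, Ops=1. Each listed conflict is separated.

4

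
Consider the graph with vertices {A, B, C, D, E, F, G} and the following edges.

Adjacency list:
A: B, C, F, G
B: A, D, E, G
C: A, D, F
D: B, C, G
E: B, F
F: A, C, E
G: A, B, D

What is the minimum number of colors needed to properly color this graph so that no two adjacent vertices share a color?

A, C, F are mutually adjacent, so at least 3 colors are needed.
3 colors suffice: color red → {B, F}; color blue → {A, D, E}; color green → {C, G}. Every edge joins two different colors.

3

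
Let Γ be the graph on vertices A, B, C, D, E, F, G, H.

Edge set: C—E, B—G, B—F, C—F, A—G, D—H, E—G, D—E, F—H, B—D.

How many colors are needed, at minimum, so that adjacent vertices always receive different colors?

3

The cycle B-D-E-C-F-B has odd length 5, so it cannot be 2-colored; at least 3 colors are needed.
3 colors suffice: color 1 → {A, B, E, H}; color 2 → {D, F, G}; color 3 → {C}. Every edge joins two different colors.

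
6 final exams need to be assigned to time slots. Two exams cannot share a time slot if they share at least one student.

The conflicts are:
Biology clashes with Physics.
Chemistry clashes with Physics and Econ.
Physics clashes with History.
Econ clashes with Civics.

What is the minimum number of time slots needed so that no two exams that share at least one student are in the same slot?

2

Econ and Civics conflict, so at least 2 time slots are needed.
2 time slots suffice: time slot 1 → {Physics, Econ}; time slot 2 → {Biology, Chemistry, Civics, History}. No two conflicting exams share a time slot.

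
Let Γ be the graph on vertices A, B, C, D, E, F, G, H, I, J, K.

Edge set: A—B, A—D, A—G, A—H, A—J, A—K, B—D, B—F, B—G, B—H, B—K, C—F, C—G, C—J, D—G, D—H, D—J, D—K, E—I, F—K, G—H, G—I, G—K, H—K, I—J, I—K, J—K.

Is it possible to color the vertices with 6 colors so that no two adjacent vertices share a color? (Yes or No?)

Yes

The chromatic number is 6. A, B, D, G, H, K are pairwise adjacent (a clique of size 6), so at least 6 colors are needed.
One proper 6-coloring: A=5, B=4, C=1, D=3, E=1, F=2, G=2, H=6, I=3, J=2, K=1.
That is already a proper 6-coloring.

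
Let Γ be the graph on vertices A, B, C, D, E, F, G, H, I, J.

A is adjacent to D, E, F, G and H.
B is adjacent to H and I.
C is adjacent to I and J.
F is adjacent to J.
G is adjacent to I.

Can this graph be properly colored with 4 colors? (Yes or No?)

The chromatic number is 3. The cycle I-G-A-H-B-I has odd length 5, so it cannot be 2-colored; at least 3 colors are needed.
3 colors suffice: color 1 → {A, I, J}; color 2 → {B, C, D, E, F, G}; color 3 → {H}.
Since 4 ≥ 3, a proper 4-coloring certainly exists.

Yes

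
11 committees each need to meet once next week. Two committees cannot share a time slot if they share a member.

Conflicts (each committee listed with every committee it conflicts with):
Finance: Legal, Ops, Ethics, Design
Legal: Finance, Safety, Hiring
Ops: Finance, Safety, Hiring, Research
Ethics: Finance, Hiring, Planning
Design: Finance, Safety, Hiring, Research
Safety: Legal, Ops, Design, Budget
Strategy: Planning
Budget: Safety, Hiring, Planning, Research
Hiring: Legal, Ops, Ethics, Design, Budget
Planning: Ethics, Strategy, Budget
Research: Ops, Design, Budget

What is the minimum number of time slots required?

Finance and Legal conflict, so at least 2 time slots are needed.
A valid assignment using 2 time slots: Finance=1, Legal=2, Ops=2, Ethics=2, Design=2, Safety=1, Strategy=2, Budget=2, Hiring=1, Planning=1, Research=1. Every pair that conflicts lands in different time slots.

2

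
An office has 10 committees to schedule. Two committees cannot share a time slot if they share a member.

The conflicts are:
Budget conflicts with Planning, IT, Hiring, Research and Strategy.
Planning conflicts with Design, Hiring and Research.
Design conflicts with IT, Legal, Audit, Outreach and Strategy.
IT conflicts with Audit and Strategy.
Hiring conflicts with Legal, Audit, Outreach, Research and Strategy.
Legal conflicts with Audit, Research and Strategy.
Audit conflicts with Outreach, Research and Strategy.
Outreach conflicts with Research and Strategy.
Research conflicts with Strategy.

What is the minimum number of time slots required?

Hiring, Audit, Outreach, Research, Strategy are mutually in conflict, so at least 5 time slots are needed.
Using 5 time slots: Budget=4, Planning=1, Design=2, IT=3, Hiring=2, Legal=5, Audit=4, Outreach=5, Research=3, Strategy=1. Every pair that conflicts lands in different time slots.

5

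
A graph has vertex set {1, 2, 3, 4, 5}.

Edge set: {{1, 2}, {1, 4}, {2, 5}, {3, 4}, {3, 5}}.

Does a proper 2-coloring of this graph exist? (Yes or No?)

No

The cycle 2-1-4-3-5-2 has odd length 5, so it cannot be 2-colored; at least 3 colors are needed.
So 2 colors are not enough.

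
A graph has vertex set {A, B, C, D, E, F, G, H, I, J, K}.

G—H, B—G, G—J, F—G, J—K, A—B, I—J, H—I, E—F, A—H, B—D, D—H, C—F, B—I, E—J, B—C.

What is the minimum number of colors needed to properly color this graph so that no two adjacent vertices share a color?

2

A and H are adjacent, so at least 2 colors are needed.
2 colors suffice: color 1 → {B, F, H, J}; color 2 → {A, C, D, E, G, I, K}. Each edge has distinct colors on its endpoints.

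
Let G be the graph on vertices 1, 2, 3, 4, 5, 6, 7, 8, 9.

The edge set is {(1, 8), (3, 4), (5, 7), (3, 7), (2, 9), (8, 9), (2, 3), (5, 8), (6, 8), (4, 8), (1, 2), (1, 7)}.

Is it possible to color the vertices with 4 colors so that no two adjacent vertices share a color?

The chromatic number is 3. The cycle 3-2-9-8-4-3 has odd length 5, so it cannot be 2-colored; at least 3 colors are needed.
One proper 3-coloring: 1=blue, 2=red, 3=blue, 4=green, 5=blue, 6=blue, 7=red, 8=red, 9=blue.
Since 4 ≥ 3, a proper 4-coloring certainly exists.

Yes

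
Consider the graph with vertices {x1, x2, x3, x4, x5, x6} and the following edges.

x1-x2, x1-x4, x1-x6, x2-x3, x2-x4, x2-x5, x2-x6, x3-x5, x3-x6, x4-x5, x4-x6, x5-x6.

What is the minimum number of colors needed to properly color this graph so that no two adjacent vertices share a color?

4

x1, x2, x4, x6 are mutually adjacent (a clique of size 4), so at least 4 colors are needed.
4 colors suffice: color R → {x6}; color B → {x2}; color G → {x3, x4}; color Y → {x1, x5}. Each edge has distinct colors on its endpoints.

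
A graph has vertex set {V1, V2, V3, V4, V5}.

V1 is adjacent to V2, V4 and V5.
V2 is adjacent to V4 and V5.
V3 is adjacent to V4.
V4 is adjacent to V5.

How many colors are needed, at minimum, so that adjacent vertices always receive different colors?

4

V1, V2, V4, V5 are pairwise adjacent (a clique of size 4), so at least 4 colors are needed.
4 colors suffice: color red → {V4}; color blue → {V2, V3}; color green → {V1}; color yellow → {V5}. No two adjacent vertices share a color.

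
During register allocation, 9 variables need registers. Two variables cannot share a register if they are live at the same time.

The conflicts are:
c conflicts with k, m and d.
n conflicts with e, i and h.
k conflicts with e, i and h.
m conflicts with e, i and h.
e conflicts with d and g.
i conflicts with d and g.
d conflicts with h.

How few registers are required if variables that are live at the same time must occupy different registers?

n and h conflict, so at least 2 registers are needed.
2 registers suffice: c=1, n=2, k=2, m=2, e=1, i=1, d=2, h=1, g=2. Every pair that conflicts lands in different registers.

2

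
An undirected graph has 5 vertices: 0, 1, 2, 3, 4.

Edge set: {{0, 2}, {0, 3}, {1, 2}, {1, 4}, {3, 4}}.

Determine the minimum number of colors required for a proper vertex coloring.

The cycle 1-2-0-3-4-1 has odd length 5, so it cannot be 2-colored; at least 3 colors are needed.
3 colors suffice: color a → {0, 4}; color b → {2, 3}; color c → {1}. No two adjacent vertices share a color.

3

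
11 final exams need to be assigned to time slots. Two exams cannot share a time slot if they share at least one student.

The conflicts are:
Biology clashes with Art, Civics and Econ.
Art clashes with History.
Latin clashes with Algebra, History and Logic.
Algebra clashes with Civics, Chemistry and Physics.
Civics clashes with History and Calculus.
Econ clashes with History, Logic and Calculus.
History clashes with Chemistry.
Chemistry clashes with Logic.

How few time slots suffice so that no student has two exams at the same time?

2

Algebra and Civics conflict, so at least 2 time slots are needed.
A valid assignment using 2 time slots: Biology=1, Art=2, Latin=2, Algebra=1, Civics=2, Econ=2, History=1, Chemistry=2, Logic=1, Calculus=1, Physics=2. No two conflicting exams share a time slot.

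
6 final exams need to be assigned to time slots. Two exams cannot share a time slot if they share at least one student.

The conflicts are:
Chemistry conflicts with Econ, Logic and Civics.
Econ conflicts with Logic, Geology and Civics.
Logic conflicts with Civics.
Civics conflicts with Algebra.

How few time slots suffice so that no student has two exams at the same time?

Chemistry, Econ, Logic, Civics are mutually in conflict, so at least 4 time slots are needed.
4 time slots suffice: time slot 1 → {Econ, Algebra}; time slot 2 → {Geology, Civics}; time slot 3 → {Logic}; time slot 4 → {Chemistry}. Each listed conflict is separated.

4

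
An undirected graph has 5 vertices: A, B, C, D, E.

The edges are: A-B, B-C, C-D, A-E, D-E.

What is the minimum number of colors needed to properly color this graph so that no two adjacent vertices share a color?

The cycle E-A-B-C-D-E has odd length 5, so it cannot be 2-colored; at least 3 colors are needed.
One proper 3-coloring: A=2, B=1, C=2, D=1, E=3. Every edge joins two different colors.

3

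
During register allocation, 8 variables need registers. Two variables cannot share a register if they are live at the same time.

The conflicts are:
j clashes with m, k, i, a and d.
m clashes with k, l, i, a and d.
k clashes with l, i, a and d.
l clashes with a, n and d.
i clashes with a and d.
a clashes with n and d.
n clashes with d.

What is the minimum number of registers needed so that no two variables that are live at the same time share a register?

j, m, k, i, a, d all conflict with each other, so at least 6 registers are needed.
6 registers suffice: register 1 → {a}; register 2 → {d}; register 3 → {k, n}; register 4 → {m}; register 5 → {j, l}; register 6 → {i}. No two conflicting variables share a register.

6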